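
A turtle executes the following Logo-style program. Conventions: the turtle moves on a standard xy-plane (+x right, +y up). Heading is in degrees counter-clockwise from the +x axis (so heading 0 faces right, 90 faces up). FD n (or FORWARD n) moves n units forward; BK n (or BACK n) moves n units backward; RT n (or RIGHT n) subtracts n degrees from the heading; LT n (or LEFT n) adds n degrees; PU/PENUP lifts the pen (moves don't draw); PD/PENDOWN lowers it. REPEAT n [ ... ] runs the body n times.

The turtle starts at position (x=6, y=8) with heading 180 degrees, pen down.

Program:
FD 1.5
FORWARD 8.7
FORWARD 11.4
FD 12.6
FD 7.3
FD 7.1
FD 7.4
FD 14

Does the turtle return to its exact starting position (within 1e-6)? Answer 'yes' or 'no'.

Executing turtle program step by step:
Start: pos=(6,8), heading=180, pen down
FD 1.5: (6,8) -> (4.5,8) [heading=180, draw]
FD 8.7: (4.5,8) -> (-4.2,8) [heading=180, draw]
FD 11.4: (-4.2,8) -> (-15.6,8) [heading=180, draw]
FD 12.6: (-15.6,8) -> (-28.2,8) [heading=180, draw]
FD 7.3: (-28.2,8) -> (-35.5,8) [heading=180, draw]
FD 7.1: (-35.5,8) -> (-42.6,8) [heading=180, draw]
FD 7.4: (-42.6,8) -> (-50,8) [heading=180, draw]
FD 14: (-50,8) -> (-64,8) [heading=180, draw]
Final: pos=(-64,8), heading=180, 8 segment(s) drawn

Start position: (6, 8)
Final position: (-64, 8)
Distance = 70; >= 1e-6 -> NOT closed

Answer: no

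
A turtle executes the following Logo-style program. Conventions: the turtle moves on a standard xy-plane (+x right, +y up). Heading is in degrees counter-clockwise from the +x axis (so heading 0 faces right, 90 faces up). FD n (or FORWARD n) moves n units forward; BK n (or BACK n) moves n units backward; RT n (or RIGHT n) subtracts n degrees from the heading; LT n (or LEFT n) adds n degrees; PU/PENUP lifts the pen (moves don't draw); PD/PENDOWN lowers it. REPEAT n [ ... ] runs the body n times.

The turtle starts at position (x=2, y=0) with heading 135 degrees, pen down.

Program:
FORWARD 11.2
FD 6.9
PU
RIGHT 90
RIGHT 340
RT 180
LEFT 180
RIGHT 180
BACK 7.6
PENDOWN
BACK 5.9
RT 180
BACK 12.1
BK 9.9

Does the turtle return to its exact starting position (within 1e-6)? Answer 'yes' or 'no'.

Answer: no

Derivation:
Executing turtle program step by step:
Start: pos=(2,0), heading=135, pen down
FD 11.2: (2,0) -> (-5.92,7.92) [heading=135, draw]
FD 6.9: (-5.92,7.92) -> (-10.799,12.799) [heading=135, draw]
PU: pen up
RT 90: heading 135 -> 45
RT 340: heading 45 -> 65
RT 180: heading 65 -> 245
LT 180: heading 245 -> 65
RT 180: heading 65 -> 245
BK 7.6: (-10.799,12.799) -> (-7.587,19.687) [heading=245, move]
PD: pen down
BK 5.9: (-7.587,19.687) -> (-5.093,25.034) [heading=245, draw]
RT 180: heading 245 -> 65
BK 12.1: (-5.093,25.034) -> (-10.207,14.067) [heading=65, draw]
BK 9.9: (-10.207,14.067) -> (-14.391,5.095) [heading=65, draw]
Final: pos=(-14.391,5.095), heading=65, 5 segment(s) drawn

Start position: (2, 0)
Final position: (-14.391, 5.095)
Distance = 17.165; >= 1e-6 -> NOT closed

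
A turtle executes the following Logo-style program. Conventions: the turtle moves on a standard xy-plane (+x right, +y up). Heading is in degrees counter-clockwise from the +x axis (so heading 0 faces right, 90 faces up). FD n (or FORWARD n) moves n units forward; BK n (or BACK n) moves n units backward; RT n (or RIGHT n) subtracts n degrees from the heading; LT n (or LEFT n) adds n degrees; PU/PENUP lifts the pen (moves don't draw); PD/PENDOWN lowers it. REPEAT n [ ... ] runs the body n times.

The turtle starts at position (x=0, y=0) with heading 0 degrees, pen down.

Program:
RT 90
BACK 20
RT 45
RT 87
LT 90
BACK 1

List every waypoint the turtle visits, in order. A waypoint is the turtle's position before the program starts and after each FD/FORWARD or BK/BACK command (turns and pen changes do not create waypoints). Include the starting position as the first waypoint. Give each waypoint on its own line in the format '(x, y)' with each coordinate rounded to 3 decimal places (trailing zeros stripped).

Answer: (0, 0)
(0, 20)
(0.669, 20.743)

Derivation:
Executing turtle program step by step:
Start: pos=(0,0), heading=0, pen down
RT 90: heading 0 -> 270
BK 20: (0,0) -> (0,20) [heading=270, draw]
RT 45: heading 270 -> 225
RT 87: heading 225 -> 138
LT 90: heading 138 -> 228
BK 1: (0,20) -> (0.669,20.743) [heading=228, draw]
Final: pos=(0.669,20.743), heading=228, 2 segment(s) drawn
Waypoints (3 total):
(0, 0)
(0, 20)
(0.669, 20.743)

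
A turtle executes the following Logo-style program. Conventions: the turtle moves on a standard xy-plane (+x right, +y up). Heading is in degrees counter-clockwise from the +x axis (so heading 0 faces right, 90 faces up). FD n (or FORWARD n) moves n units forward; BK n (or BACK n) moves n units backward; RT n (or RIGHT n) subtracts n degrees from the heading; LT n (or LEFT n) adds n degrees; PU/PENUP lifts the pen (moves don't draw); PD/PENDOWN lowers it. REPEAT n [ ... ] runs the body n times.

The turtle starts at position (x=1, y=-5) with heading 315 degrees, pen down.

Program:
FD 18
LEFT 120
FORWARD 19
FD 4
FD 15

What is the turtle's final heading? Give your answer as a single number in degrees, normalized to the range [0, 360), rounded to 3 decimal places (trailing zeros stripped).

Answer: 75

Derivation:
Executing turtle program step by step:
Start: pos=(1,-5), heading=315, pen down
FD 18: (1,-5) -> (13.728,-17.728) [heading=315, draw]
LT 120: heading 315 -> 75
FD 19: (13.728,-17.728) -> (18.645,0.625) [heading=75, draw]
FD 4: (18.645,0.625) -> (19.681,4.488) [heading=75, draw]
FD 15: (19.681,4.488) -> (23.563,18.977) [heading=75, draw]
Final: pos=(23.563,18.977), heading=75, 4 segment(s) drawn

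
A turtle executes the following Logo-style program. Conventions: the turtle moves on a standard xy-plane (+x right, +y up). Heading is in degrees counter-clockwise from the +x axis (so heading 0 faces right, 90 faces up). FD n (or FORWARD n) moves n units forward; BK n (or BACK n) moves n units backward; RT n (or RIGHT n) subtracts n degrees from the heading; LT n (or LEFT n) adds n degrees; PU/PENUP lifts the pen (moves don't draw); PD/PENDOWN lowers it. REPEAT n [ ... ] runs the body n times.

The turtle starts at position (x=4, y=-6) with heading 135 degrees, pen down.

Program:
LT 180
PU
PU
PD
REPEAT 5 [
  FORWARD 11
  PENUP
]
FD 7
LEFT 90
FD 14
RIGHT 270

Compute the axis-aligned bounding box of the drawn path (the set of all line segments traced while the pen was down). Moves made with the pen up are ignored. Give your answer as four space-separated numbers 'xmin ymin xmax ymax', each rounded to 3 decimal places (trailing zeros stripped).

Executing turtle program step by step:
Start: pos=(4,-6), heading=135, pen down
LT 180: heading 135 -> 315
PU: pen up
PU: pen up
PD: pen down
REPEAT 5 [
  -- iteration 1/5 --
  FD 11: (4,-6) -> (11.778,-13.778) [heading=315, draw]
  PU: pen up
  -- iteration 2/5 --
  FD 11: (11.778,-13.778) -> (19.556,-21.556) [heading=315, move]
  PU: pen up
  -- iteration 3/5 --
  FD 11: (19.556,-21.556) -> (27.335,-29.335) [heading=315, move]
  PU: pen up
  -- iteration 4/5 --
  FD 11: (27.335,-29.335) -> (35.113,-37.113) [heading=315, move]
  PU: pen up
  -- iteration 5/5 --
  FD 11: (35.113,-37.113) -> (42.891,-44.891) [heading=315, move]
  PU: pen up
]
FD 7: (42.891,-44.891) -> (47.841,-49.841) [heading=315, move]
LT 90: heading 315 -> 45
FD 14: (47.841,-49.841) -> (57.74,-39.941) [heading=45, move]
RT 270: heading 45 -> 135
Final: pos=(57.74,-39.941), heading=135, 1 segment(s) drawn

Segment endpoints: x in {4, 11.778}, y in {-13.778, -6}
xmin=4, ymin=-13.778, xmax=11.778, ymax=-6

Answer: 4 -13.778 11.778 -6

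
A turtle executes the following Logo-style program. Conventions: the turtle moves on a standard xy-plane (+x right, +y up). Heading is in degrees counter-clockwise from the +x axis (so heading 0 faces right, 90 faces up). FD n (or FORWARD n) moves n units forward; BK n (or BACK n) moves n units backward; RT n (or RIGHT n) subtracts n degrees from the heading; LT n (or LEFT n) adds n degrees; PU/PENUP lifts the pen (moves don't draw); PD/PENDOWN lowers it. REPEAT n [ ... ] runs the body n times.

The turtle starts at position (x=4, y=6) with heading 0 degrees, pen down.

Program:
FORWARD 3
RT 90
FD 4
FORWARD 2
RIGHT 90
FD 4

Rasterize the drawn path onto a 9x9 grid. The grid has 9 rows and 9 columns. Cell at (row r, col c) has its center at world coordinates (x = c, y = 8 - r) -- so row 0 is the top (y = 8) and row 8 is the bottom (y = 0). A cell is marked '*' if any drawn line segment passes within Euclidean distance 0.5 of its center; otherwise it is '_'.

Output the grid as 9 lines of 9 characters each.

Answer: _________
_________
____****_
_______*_
_______*_
_______*_
_______*_
_______*_
___*****_

Derivation:
Segment 0: (4,6) -> (7,6)
Segment 1: (7,6) -> (7,2)
Segment 2: (7,2) -> (7,0)
Segment 3: (7,0) -> (3,-0)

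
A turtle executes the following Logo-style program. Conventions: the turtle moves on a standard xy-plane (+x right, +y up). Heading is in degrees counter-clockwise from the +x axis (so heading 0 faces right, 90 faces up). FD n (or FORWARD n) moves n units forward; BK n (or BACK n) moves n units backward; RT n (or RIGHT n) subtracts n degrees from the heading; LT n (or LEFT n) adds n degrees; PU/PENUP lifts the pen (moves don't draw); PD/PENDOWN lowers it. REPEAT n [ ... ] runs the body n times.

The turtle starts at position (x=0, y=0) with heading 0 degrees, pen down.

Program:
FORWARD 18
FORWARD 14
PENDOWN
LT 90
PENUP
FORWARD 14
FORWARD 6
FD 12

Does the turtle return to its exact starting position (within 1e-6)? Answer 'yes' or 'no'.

Answer: no

Derivation:
Executing turtle program step by step:
Start: pos=(0,0), heading=0, pen down
FD 18: (0,0) -> (18,0) [heading=0, draw]
FD 14: (18,0) -> (32,0) [heading=0, draw]
PD: pen down
LT 90: heading 0 -> 90
PU: pen up
FD 14: (32,0) -> (32,14) [heading=90, move]
FD 6: (32,14) -> (32,20) [heading=90, move]
FD 12: (32,20) -> (32,32) [heading=90, move]
Final: pos=(32,32), heading=90, 2 segment(s) drawn

Start position: (0, 0)
Final position: (32, 32)
Distance = 45.255; >= 1e-6 -> NOT closed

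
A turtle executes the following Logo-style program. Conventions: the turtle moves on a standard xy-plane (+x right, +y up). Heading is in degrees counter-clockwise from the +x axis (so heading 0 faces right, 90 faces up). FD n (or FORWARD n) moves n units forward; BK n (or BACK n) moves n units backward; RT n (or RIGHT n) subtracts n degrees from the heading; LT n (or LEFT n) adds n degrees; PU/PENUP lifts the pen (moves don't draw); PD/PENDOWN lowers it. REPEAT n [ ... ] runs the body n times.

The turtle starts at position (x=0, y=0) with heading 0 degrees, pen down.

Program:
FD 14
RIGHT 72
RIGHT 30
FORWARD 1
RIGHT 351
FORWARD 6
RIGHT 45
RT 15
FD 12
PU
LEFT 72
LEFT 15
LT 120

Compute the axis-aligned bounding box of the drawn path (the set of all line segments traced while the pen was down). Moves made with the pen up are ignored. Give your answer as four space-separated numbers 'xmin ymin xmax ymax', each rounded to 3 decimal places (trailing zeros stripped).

Executing turtle program step by step:
Start: pos=(0,0), heading=0, pen down
FD 14: (0,0) -> (14,0) [heading=0, draw]
RT 72: heading 0 -> 288
RT 30: heading 288 -> 258
FD 1: (14,0) -> (13.792,-0.978) [heading=258, draw]
RT 351: heading 258 -> 267
FD 6: (13.792,-0.978) -> (13.478,-6.97) [heading=267, draw]
RT 45: heading 267 -> 222
RT 15: heading 222 -> 207
FD 12: (13.478,-6.97) -> (2.786,-12.418) [heading=207, draw]
PU: pen up
LT 72: heading 207 -> 279
LT 15: heading 279 -> 294
LT 120: heading 294 -> 54
Final: pos=(2.786,-12.418), heading=54, 4 segment(s) drawn

Segment endpoints: x in {0, 2.786, 13.478, 13.792, 14}, y in {-12.418, -6.97, -0.978, 0}
xmin=0, ymin=-12.418, xmax=14, ymax=0

Answer: 0 -12.418 14 0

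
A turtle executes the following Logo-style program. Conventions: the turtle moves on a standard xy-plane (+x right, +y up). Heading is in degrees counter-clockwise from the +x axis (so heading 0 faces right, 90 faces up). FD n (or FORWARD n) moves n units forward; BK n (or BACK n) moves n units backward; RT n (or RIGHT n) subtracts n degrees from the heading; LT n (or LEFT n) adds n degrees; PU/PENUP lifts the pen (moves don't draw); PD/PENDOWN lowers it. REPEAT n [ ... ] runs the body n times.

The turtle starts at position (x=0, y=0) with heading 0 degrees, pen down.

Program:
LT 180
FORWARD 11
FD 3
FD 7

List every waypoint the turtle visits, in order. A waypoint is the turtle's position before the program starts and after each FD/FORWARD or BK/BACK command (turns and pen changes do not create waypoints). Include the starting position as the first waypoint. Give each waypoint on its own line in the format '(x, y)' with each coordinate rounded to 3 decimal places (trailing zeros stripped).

Executing turtle program step by step:
Start: pos=(0,0), heading=0, pen down
LT 180: heading 0 -> 180
FD 11: (0,0) -> (-11,0) [heading=180, draw]
FD 3: (-11,0) -> (-14,0) [heading=180, draw]
FD 7: (-14,0) -> (-21,0) [heading=180, draw]
Final: pos=(-21,0), heading=180, 3 segment(s) drawn
Waypoints (4 total):
(0, 0)
(-11, 0)
(-14, 0)
(-21, 0)

Answer: (0, 0)
(-11, 0)
(-14, 0)
(-21, 0)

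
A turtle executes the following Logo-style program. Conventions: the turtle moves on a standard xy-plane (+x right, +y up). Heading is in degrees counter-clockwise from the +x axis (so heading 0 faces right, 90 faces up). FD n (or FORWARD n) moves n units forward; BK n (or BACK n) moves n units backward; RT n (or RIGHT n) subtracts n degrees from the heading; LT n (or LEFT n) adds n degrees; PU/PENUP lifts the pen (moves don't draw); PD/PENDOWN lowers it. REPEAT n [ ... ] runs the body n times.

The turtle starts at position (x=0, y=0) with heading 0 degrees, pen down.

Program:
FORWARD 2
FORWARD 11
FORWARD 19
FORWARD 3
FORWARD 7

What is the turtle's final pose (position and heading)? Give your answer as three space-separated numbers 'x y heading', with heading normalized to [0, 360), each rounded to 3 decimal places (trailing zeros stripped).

Answer: 42 0 0

Derivation:
Executing turtle program step by step:
Start: pos=(0,0), heading=0, pen down
FD 2: (0,0) -> (2,0) [heading=0, draw]
FD 11: (2,0) -> (13,0) [heading=0, draw]
FD 19: (13,0) -> (32,0) [heading=0, draw]
FD 3: (32,0) -> (35,0) [heading=0, draw]
FD 7: (35,0) -> (42,0) [heading=0, draw]
Final: pos=(42,0), heading=0, 5 segment(s) drawn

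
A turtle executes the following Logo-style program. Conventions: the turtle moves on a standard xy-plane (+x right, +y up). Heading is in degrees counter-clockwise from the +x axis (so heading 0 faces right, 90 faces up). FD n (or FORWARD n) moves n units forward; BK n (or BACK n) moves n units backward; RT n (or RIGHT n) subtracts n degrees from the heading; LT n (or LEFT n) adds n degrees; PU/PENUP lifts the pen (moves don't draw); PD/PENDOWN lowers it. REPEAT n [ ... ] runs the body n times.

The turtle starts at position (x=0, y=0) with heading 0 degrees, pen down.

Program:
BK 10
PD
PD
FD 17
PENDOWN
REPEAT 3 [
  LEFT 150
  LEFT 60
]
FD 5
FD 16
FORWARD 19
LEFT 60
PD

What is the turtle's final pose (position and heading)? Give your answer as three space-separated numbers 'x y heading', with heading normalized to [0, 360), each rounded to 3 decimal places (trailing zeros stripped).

Answer: 7 -40 330

Derivation:
Executing turtle program step by step:
Start: pos=(0,0), heading=0, pen down
BK 10: (0,0) -> (-10,0) [heading=0, draw]
PD: pen down
PD: pen down
FD 17: (-10,0) -> (7,0) [heading=0, draw]
PD: pen down
REPEAT 3 [
  -- iteration 1/3 --
  LT 150: heading 0 -> 150
  LT 60: heading 150 -> 210
  -- iteration 2/3 --
  LT 150: heading 210 -> 0
  LT 60: heading 0 -> 60
  -- iteration 3/3 --
  LT 150: heading 60 -> 210
  LT 60: heading 210 -> 270
]
FD 5: (7,0) -> (7,-5) [heading=270, draw]
FD 16: (7,-5) -> (7,-21) [heading=270, draw]
FD 19: (7,-21) -> (7,-40) [heading=270, draw]
LT 60: heading 270 -> 330
PD: pen down
Final: pos=(7,-40), heading=330, 5 segment(s) drawn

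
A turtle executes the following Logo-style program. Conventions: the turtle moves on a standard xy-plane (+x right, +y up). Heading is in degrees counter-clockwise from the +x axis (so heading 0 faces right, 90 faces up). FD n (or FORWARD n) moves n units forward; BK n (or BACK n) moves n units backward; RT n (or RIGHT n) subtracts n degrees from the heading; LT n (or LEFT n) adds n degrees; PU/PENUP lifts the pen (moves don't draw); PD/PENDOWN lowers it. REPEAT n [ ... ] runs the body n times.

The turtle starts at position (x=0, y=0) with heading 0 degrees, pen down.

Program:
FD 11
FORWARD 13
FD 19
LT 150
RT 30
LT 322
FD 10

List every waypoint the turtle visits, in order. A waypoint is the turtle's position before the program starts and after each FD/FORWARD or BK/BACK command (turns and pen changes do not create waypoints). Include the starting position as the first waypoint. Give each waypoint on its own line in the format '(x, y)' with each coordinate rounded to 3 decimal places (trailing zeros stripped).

Answer: (0, 0)
(11, 0)
(24, 0)
(43, 0)
(44.392, 9.903)

Derivation:
Executing turtle program step by step:
Start: pos=(0,0), heading=0, pen down
FD 11: (0,0) -> (11,0) [heading=0, draw]
FD 13: (11,0) -> (24,0) [heading=0, draw]
FD 19: (24,0) -> (43,0) [heading=0, draw]
LT 150: heading 0 -> 150
RT 30: heading 150 -> 120
LT 322: heading 120 -> 82
FD 10: (43,0) -> (44.392,9.903) [heading=82, draw]
Final: pos=(44.392,9.903), heading=82, 4 segment(s) drawn
Waypoints (5 total):
(0, 0)
(11, 0)
(24, 0)
(43, 0)
(44.392, 9.903)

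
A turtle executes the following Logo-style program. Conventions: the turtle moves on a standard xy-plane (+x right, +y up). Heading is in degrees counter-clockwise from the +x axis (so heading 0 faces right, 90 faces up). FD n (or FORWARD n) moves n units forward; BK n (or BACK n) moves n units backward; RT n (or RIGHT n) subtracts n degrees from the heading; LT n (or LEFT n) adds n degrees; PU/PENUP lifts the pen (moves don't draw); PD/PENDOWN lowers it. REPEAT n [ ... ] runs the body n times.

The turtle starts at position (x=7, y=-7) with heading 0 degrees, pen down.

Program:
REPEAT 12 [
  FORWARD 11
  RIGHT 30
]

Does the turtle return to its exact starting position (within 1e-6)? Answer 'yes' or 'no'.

Executing turtle program step by step:
Start: pos=(7,-7), heading=0, pen down
REPEAT 12 [
  -- iteration 1/12 --
  FD 11: (7,-7) -> (18,-7) [heading=0, draw]
  RT 30: heading 0 -> 330
  -- iteration 2/12 --
  FD 11: (18,-7) -> (27.526,-12.5) [heading=330, draw]
  RT 30: heading 330 -> 300
  -- iteration 3/12 --
  FD 11: (27.526,-12.5) -> (33.026,-22.026) [heading=300, draw]
  RT 30: heading 300 -> 270
  -- iteration 4/12 --
  FD 11: (33.026,-22.026) -> (33.026,-33.026) [heading=270, draw]
  RT 30: heading 270 -> 240
  -- iteration 5/12 --
  FD 11: (33.026,-33.026) -> (27.526,-42.553) [heading=240, draw]
  RT 30: heading 240 -> 210
  -- iteration 6/12 --
  FD 11: (27.526,-42.553) -> (18,-48.053) [heading=210, draw]
  RT 30: heading 210 -> 180
  -- iteration 7/12 --
  FD 11: (18,-48.053) -> (7,-48.053) [heading=180, draw]
  RT 30: heading 180 -> 150
  -- iteration 8/12 --
  FD 11: (7,-48.053) -> (-2.526,-42.553) [heading=150, draw]
  RT 30: heading 150 -> 120
  -- iteration 9/12 --
  FD 11: (-2.526,-42.553) -> (-8.026,-33.026) [heading=120, draw]
  RT 30: heading 120 -> 90
  -- iteration 10/12 --
  FD 11: (-8.026,-33.026) -> (-8.026,-22.026) [heading=90, draw]
  RT 30: heading 90 -> 60
  -- iteration 11/12 --
  FD 11: (-8.026,-22.026) -> (-2.526,-12.5) [heading=60, draw]
  RT 30: heading 60 -> 30
  -- iteration 12/12 --
  FD 11: (-2.526,-12.5) -> (7,-7) [heading=30, draw]
  RT 30: heading 30 -> 0
]
Final: pos=(7,-7), heading=0, 12 segment(s) drawn

Start position: (7, -7)
Final position: (7, -7)
Distance = 0; < 1e-6 -> CLOSED

Answer: yes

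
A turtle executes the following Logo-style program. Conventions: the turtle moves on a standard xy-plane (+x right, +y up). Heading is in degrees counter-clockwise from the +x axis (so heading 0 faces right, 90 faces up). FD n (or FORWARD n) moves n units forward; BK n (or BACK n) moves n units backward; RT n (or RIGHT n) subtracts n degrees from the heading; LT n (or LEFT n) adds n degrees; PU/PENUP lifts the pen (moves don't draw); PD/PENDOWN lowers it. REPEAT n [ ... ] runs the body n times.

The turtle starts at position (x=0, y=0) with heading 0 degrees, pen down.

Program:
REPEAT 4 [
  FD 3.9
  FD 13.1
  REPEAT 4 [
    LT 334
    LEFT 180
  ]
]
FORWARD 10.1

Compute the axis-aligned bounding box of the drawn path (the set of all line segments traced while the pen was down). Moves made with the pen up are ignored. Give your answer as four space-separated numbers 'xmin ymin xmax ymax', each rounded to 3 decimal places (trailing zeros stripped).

Executing turtle program step by step:
Start: pos=(0,0), heading=0, pen down
REPEAT 4 [
  -- iteration 1/4 --
  FD 3.9: (0,0) -> (3.9,0) [heading=0, draw]
  FD 13.1: (3.9,0) -> (17,0) [heading=0, draw]
  REPEAT 4 [
    -- iteration 1/4 --
    LT 334: heading 0 -> 334
    LT 180: heading 334 -> 154
    -- iteration 2/4 --
    LT 334: heading 154 -> 128
    LT 180: heading 128 -> 308
    -- iteration 3/4 --
    LT 334: heading 308 -> 282
    LT 180: heading 282 -> 102
    -- iteration 4/4 --
    LT 334: heading 102 -> 76
    LT 180: heading 76 -> 256
  ]
  -- iteration 2/4 --
  FD 3.9: (17,0) -> (16.057,-3.784) [heading=256, draw]
  FD 13.1: (16.057,-3.784) -> (12.887,-16.495) [heading=256, draw]
  REPEAT 4 [
    -- iteration 1/4 --
    LT 334: heading 256 -> 230
    LT 180: heading 230 -> 50
    -- iteration 2/4 --
    LT 334: heading 50 -> 24
    LT 180: heading 24 -> 204
    -- iteration 3/4 --
    LT 334: heading 204 -> 178
    LT 180: heading 178 -> 358
    -- iteration 4/4 --
    LT 334: heading 358 -> 332
    LT 180: heading 332 -> 152
  ]
  -- iteration 3/4 --
  FD 3.9: (12.887,-16.495) -> (9.444,-14.664) [heading=152, draw]
  FD 13.1: (9.444,-14.664) -> (-2.123,-8.514) [heading=152, draw]
  REPEAT 4 [
    -- iteration 1/4 --
    LT 334: heading 152 -> 126
    LT 180: heading 126 -> 306
    -- iteration 2/4 --
    LT 334: heading 306 -> 280
    LT 180: heading 280 -> 100
    -- iteration 3/4 --
    LT 334: heading 100 -> 74
    LT 180: heading 74 -> 254
    -- iteration 4/4 --
    LT 334: heading 254 -> 228
    LT 180: heading 228 -> 48
  ]
  -- iteration 4/4 --
  FD 3.9: (-2.123,-8.514) -> (0.487,-5.616) [heading=48, draw]
  FD 13.1: (0.487,-5.616) -> (9.252,4.119) [heading=48, draw]
  REPEAT 4 [
    -- iteration 1/4 --
    LT 334: heading 48 -> 22
    LT 180: heading 22 -> 202
    -- iteration 2/4 --
    LT 334: heading 202 -> 176
    LT 180: heading 176 -> 356
    -- iteration 3/4 --
    LT 334: heading 356 -> 330
    LT 180: heading 330 -> 150
    -- iteration 4/4 --
    LT 334: heading 150 -> 124
    LT 180: heading 124 -> 304
  ]
]
FD 10.1: (9.252,4.119) -> (14.9,-4.254) [heading=304, draw]
Final: pos=(14.9,-4.254), heading=304, 9 segment(s) drawn

Segment endpoints: x in {-2.123, 0, 0.487, 3.9, 9.252, 9.444, 12.887, 14.9, 16.057, 17}, y in {-16.495, -14.664, -8.514, -5.616, -4.254, -3.784, 0, 4.119}
xmin=-2.123, ymin=-16.495, xmax=17, ymax=4.119

Answer: -2.123 -16.495 17 4.119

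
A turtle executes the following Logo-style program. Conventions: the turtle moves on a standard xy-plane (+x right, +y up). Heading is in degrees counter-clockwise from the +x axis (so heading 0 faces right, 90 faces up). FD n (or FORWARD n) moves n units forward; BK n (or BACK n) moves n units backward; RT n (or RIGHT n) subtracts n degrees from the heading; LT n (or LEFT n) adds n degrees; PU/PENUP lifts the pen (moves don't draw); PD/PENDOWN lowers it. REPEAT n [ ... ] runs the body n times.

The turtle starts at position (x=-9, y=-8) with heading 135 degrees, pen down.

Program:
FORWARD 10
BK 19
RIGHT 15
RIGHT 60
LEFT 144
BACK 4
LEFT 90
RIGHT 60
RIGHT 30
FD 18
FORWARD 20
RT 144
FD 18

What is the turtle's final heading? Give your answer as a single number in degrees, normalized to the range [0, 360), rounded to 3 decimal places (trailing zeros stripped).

Executing turtle program step by step:
Start: pos=(-9,-8), heading=135, pen down
FD 10: (-9,-8) -> (-16.071,-0.929) [heading=135, draw]
BK 19: (-16.071,-0.929) -> (-2.636,-14.364) [heading=135, draw]
RT 15: heading 135 -> 120
RT 60: heading 120 -> 60
LT 144: heading 60 -> 204
BK 4: (-2.636,-14.364) -> (1.018,-12.737) [heading=204, draw]
LT 90: heading 204 -> 294
RT 60: heading 294 -> 234
RT 30: heading 234 -> 204
FD 18: (1.018,-12.737) -> (-15.426,-20.058) [heading=204, draw]
FD 20: (-15.426,-20.058) -> (-33.697,-28.193) [heading=204, draw]
RT 144: heading 204 -> 60
FD 18: (-33.697,-28.193) -> (-24.697,-12.605) [heading=60, draw]
Final: pos=(-24.697,-12.605), heading=60, 6 segment(s) drawn

Answer: 60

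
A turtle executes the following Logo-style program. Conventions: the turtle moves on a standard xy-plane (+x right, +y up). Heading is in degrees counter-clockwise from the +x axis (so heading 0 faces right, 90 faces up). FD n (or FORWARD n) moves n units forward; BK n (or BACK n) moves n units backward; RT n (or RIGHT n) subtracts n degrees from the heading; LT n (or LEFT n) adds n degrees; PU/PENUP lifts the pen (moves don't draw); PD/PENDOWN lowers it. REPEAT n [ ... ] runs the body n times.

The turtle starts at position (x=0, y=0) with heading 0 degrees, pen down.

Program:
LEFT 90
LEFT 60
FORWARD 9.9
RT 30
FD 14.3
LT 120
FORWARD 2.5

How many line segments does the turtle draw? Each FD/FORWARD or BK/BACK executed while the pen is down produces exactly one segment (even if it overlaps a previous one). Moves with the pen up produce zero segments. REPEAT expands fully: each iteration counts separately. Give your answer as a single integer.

Executing turtle program step by step:
Start: pos=(0,0), heading=0, pen down
LT 90: heading 0 -> 90
LT 60: heading 90 -> 150
FD 9.9: (0,0) -> (-8.574,4.95) [heading=150, draw]
RT 30: heading 150 -> 120
FD 14.3: (-8.574,4.95) -> (-15.724,17.334) [heading=120, draw]
LT 120: heading 120 -> 240
FD 2.5: (-15.724,17.334) -> (-16.974,15.169) [heading=240, draw]
Final: pos=(-16.974,15.169), heading=240, 3 segment(s) drawn
Segments drawn: 3

Answer: 3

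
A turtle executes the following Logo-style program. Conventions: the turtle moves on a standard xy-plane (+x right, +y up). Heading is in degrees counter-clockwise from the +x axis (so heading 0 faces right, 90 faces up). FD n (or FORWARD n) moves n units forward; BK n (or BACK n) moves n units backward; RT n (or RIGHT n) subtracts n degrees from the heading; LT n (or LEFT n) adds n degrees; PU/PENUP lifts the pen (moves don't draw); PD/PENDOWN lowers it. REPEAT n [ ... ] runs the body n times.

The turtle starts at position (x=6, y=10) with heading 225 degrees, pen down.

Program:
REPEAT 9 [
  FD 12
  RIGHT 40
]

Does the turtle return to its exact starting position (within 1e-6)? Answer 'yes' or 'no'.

Answer: yes

Derivation:
Executing turtle program step by step:
Start: pos=(6,10), heading=225, pen down
REPEAT 9 [
  -- iteration 1/9 --
  FD 12: (6,10) -> (-2.485,1.515) [heading=225, draw]
  RT 40: heading 225 -> 185
  -- iteration 2/9 --
  FD 12: (-2.485,1.515) -> (-14.44,0.469) [heading=185, draw]
  RT 40: heading 185 -> 145
  -- iteration 3/9 --
  FD 12: (-14.44,0.469) -> (-24.269,7.352) [heading=145, draw]
  RT 40: heading 145 -> 105
  -- iteration 4/9 --
  FD 12: (-24.269,7.352) -> (-27.375,18.943) [heading=105, draw]
  RT 40: heading 105 -> 65
  -- iteration 5/9 --
  FD 12: (-27.375,18.943) -> (-22.304,29.819) [heading=65, draw]
  RT 40: heading 65 -> 25
  -- iteration 6/9 --
  FD 12: (-22.304,29.819) -> (-11.428,34.89) [heading=25, draw]
  RT 40: heading 25 -> 345
  -- iteration 7/9 --
  FD 12: (-11.428,34.89) -> (0.163,31.784) [heading=345, draw]
  RT 40: heading 345 -> 305
  -- iteration 8/9 --
  FD 12: (0.163,31.784) -> (7.046,21.954) [heading=305, draw]
  RT 40: heading 305 -> 265
  -- iteration 9/9 --
  FD 12: (7.046,21.954) -> (6,10) [heading=265, draw]
  RT 40: heading 265 -> 225
]
Final: pos=(6,10), heading=225, 9 segment(s) drawn

Start position: (6, 10)
Final position: (6, 10)
Distance = 0; < 1e-6 -> CLOSED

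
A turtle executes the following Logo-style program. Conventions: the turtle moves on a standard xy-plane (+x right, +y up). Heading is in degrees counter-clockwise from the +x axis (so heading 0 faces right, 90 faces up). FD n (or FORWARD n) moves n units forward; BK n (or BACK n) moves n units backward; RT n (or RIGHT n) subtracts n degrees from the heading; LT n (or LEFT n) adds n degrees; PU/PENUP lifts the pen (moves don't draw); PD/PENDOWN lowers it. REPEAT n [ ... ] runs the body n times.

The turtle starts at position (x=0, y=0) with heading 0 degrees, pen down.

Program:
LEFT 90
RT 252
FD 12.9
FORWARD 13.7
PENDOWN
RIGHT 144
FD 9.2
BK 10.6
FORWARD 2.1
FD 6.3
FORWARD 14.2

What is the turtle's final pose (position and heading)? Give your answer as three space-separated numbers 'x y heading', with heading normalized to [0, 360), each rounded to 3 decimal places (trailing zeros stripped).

Executing turtle program step by step:
Start: pos=(0,0), heading=0, pen down
LT 90: heading 0 -> 90
RT 252: heading 90 -> 198
FD 12.9: (0,0) -> (-12.269,-3.986) [heading=198, draw]
FD 13.7: (-12.269,-3.986) -> (-25.298,-8.22) [heading=198, draw]
PD: pen down
RT 144: heading 198 -> 54
FD 9.2: (-25.298,-8.22) -> (-19.89,-0.777) [heading=54, draw]
BK 10.6: (-19.89,-0.777) -> (-26.121,-9.352) [heading=54, draw]
FD 2.1: (-26.121,-9.352) -> (-24.887,-7.654) [heading=54, draw]
FD 6.3: (-24.887,-7.654) -> (-21.184,-2.557) [heading=54, draw]
FD 14.2: (-21.184,-2.557) -> (-12.837,8.931) [heading=54, draw]
Final: pos=(-12.837,8.931), heading=54, 7 segment(s) drawn

Answer: -12.837 8.931 54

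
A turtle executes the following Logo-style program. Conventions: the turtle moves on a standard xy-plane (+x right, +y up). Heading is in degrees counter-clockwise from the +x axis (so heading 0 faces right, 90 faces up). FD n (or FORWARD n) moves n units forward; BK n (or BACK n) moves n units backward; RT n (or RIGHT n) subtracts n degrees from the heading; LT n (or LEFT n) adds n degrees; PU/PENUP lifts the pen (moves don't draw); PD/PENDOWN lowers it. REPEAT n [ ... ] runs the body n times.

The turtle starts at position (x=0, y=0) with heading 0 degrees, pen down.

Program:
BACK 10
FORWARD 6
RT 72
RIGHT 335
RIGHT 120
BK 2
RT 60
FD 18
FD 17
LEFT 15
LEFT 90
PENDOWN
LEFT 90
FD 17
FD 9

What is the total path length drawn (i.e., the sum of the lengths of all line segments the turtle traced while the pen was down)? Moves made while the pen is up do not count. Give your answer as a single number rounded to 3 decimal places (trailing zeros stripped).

Answer: 79

Derivation:
Executing turtle program step by step:
Start: pos=(0,0), heading=0, pen down
BK 10: (0,0) -> (-10,0) [heading=0, draw]
FD 6: (-10,0) -> (-4,0) [heading=0, draw]
RT 72: heading 0 -> 288
RT 335: heading 288 -> 313
RT 120: heading 313 -> 193
BK 2: (-4,0) -> (-2.051,0.45) [heading=193, draw]
RT 60: heading 193 -> 133
FD 18: (-2.051,0.45) -> (-14.327,13.614) [heading=133, draw]
FD 17: (-14.327,13.614) -> (-25.921,26.047) [heading=133, draw]
LT 15: heading 133 -> 148
LT 90: heading 148 -> 238
PD: pen down
LT 90: heading 238 -> 328
FD 17: (-25.921,26.047) -> (-11.504,17.039) [heading=328, draw]
FD 9: (-11.504,17.039) -> (-3.872,12.269) [heading=328, draw]
Final: pos=(-3.872,12.269), heading=328, 7 segment(s) drawn

Segment lengths:
  seg 1: (0,0) -> (-10,0), length = 10
  seg 2: (-10,0) -> (-4,0), length = 6
  seg 3: (-4,0) -> (-2.051,0.45), length = 2
  seg 4: (-2.051,0.45) -> (-14.327,13.614), length = 18
  seg 5: (-14.327,13.614) -> (-25.921,26.047), length = 17
  seg 6: (-25.921,26.047) -> (-11.504,17.039), length = 17
  seg 7: (-11.504,17.039) -> (-3.872,12.269), length = 9
Total = 79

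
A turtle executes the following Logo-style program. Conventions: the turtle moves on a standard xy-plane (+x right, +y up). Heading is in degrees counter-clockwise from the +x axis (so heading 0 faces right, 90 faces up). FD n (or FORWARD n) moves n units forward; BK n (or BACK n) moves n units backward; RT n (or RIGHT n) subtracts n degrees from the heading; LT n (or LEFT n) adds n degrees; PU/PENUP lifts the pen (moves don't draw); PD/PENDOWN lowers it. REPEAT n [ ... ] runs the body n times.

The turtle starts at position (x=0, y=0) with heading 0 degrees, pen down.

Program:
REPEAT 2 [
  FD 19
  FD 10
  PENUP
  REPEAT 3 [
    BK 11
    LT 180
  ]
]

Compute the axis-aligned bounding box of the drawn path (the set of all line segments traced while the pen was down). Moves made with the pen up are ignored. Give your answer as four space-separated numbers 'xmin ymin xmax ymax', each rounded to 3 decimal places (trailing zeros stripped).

Executing turtle program step by step:
Start: pos=(0,0), heading=0, pen down
REPEAT 2 [
  -- iteration 1/2 --
  FD 19: (0,0) -> (19,0) [heading=0, draw]
  FD 10: (19,0) -> (29,0) [heading=0, draw]
  PU: pen up
  REPEAT 3 [
    -- iteration 1/3 --
    BK 11: (29,0) -> (18,0) [heading=0, move]
    LT 180: heading 0 -> 180
    -- iteration 2/3 --
    BK 11: (18,0) -> (29,0) [heading=180, move]
    LT 180: heading 180 -> 0
    -- iteration 3/3 --
    BK 11: (29,0) -> (18,0) [heading=0, move]
    LT 180: heading 0 -> 180
  ]
  -- iteration 2/2 --
  FD 19: (18,0) -> (-1,0) [heading=180, move]
  FD 10: (-1,0) -> (-11,0) [heading=180, move]
  PU: pen up
  REPEAT 3 [
    -- iteration 1/3 --
    BK 11: (-11,0) -> (0,0) [heading=180, move]
    LT 180: heading 180 -> 0
    -- iteration 2/3 --
    BK 11: (0,0) -> (-11,0) [heading=0, move]
    LT 180: heading 0 -> 180
    -- iteration 3/3 --
    BK 11: (-11,0) -> (0,0) [heading=180, move]
    LT 180: heading 180 -> 0
  ]
]
Final: pos=(0,0), heading=0, 2 segment(s) drawn

Segment endpoints: x in {0, 19, 29}, y in {0}
xmin=0, ymin=0, xmax=29, ymax=0

Answer: 0 0 29 0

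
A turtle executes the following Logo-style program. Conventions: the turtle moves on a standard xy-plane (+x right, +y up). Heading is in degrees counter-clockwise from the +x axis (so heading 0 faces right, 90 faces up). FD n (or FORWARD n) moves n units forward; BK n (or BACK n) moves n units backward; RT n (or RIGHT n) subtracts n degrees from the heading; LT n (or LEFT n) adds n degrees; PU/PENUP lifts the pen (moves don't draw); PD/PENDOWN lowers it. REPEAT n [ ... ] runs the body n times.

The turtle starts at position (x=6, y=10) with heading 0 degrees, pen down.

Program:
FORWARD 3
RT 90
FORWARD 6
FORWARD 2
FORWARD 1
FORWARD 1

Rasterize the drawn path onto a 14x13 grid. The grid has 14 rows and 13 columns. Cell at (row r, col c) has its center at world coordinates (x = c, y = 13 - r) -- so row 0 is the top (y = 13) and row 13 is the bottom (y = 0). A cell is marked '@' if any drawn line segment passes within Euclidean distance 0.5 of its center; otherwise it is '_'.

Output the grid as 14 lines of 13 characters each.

Answer: _____________
_____________
_____________
______@@@@___
_________@___
_________@___
_________@___
_________@___
_________@___
_________@___
_________@___
_________@___
_________@___
_________@___

Derivation:
Segment 0: (6,10) -> (9,10)
Segment 1: (9,10) -> (9,4)
Segment 2: (9,4) -> (9,2)
Segment 3: (9,2) -> (9,1)
Segment 4: (9,1) -> (9,0)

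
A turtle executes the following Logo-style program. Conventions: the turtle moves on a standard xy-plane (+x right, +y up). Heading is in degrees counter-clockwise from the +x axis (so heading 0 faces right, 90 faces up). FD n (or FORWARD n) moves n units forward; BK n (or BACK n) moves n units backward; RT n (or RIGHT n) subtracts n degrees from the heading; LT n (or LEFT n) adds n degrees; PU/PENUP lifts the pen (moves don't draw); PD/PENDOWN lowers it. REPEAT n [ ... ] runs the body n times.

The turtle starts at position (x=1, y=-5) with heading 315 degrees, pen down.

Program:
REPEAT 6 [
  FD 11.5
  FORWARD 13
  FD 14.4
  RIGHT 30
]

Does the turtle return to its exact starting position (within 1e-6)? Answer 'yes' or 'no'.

Executing turtle program step by step:
Start: pos=(1,-5), heading=315, pen down
REPEAT 6 [
  -- iteration 1/6 --
  FD 11.5: (1,-5) -> (9.132,-13.132) [heading=315, draw]
  FD 13: (9.132,-13.132) -> (18.324,-22.324) [heading=315, draw]
  FD 14.4: (18.324,-22.324) -> (28.506,-32.506) [heading=315, draw]
  RT 30: heading 315 -> 285
  -- iteration 2/6 --
  FD 11.5: (28.506,-32.506) -> (31.483,-43.615) [heading=285, draw]
  FD 13: (31.483,-43.615) -> (34.848,-56.172) [heading=285, draw]
  FD 14.4: (34.848,-56.172) -> (38.575,-70.081) [heading=285, draw]
  RT 30: heading 285 -> 255
  -- iteration 3/6 --
  FD 11.5: (38.575,-70.081) -> (35.598,-81.189) [heading=255, draw]
  FD 13: (35.598,-81.189) -> (32.233,-93.746) [heading=255, draw]
  FD 14.4: (32.233,-93.746) -> (28.506,-107.655) [heading=255, draw]
  RT 30: heading 255 -> 225
  -- iteration 4/6 --
  FD 11.5: (28.506,-107.655) -> (20.375,-115.787) [heading=225, draw]
  FD 13: (20.375,-115.787) -> (11.182,-124.98) [heading=225, draw]
  FD 14.4: (11.182,-124.98) -> (1,-135.162) [heading=225, draw]
  RT 30: heading 225 -> 195
  -- iteration 5/6 --
  FD 11.5: (1,-135.162) -> (-10.108,-138.138) [heading=195, draw]
  FD 13: (-10.108,-138.138) -> (-22.665,-141.503) [heading=195, draw]
  FD 14.4: (-22.665,-141.503) -> (-36.575,-145.23) [heading=195, draw]
  RT 30: heading 195 -> 165
  -- iteration 6/6 --
  FD 11.5: (-36.575,-145.23) -> (-47.683,-142.254) [heading=165, draw]
  FD 13: (-47.683,-142.254) -> (-60.24,-138.889) [heading=165, draw]
  FD 14.4: (-60.24,-138.889) -> (-74.149,-135.162) [heading=165, draw]
  RT 30: heading 165 -> 135
]
Final: pos=(-74.149,-135.162), heading=135, 18 segment(s) drawn

Start position: (1, -5)
Final position: (-74.149, -135.162)
Distance = 150.298; >= 1e-6 -> NOT closed

Answer: no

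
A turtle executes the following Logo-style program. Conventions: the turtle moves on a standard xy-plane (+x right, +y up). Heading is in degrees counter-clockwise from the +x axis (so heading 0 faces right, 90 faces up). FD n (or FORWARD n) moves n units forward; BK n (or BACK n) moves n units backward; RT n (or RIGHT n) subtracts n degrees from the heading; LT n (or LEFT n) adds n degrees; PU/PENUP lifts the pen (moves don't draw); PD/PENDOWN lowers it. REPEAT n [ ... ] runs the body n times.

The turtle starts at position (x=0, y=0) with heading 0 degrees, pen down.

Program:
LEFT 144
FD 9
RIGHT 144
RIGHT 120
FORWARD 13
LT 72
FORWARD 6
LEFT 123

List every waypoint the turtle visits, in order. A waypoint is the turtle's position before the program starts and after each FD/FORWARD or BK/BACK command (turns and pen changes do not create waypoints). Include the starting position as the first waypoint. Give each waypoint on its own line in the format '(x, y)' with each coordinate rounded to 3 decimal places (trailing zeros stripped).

Executing turtle program step by step:
Start: pos=(0,0), heading=0, pen down
LT 144: heading 0 -> 144
FD 9: (0,0) -> (-7.281,5.29) [heading=144, draw]
RT 144: heading 144 -> 0
RT 120: heading 0 -> 240
FD 13: (-7.281,5.29) -> (-13.781,-5.968) [heading=240, draw]
LT 72: heading 240 -> 312
FD 6: (-13.781,-5.968) -> (-9.766,-10.427) [heading=312, draw]
LT 123: heading 312 -> 75
Final: pos=(-9.766,-10.427), heading=75, 3 segment(s) drawn
Waypoints (4 total):
(0, 0)
(-7.281, 5.29)
(-13.781, -5.968)
(-9.766, -10.427)

Answer: (0, 0)
(-7.281, 5.29)
(-13.781, -5.968)
(-9.766, -10.427)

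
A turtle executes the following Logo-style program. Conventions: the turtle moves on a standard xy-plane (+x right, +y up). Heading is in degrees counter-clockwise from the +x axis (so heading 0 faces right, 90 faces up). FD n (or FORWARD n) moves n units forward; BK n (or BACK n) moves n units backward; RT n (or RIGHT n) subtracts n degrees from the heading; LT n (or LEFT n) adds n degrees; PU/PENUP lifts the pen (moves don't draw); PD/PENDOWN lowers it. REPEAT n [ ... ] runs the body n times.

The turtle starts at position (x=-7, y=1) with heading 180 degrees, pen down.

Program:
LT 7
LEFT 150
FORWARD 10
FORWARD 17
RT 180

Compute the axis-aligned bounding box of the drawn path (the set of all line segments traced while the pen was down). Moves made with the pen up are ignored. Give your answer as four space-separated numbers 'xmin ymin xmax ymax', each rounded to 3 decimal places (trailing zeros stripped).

Answer: -7 -9.55 17.854 1

Derivation:
Executing turtle program step by step:
Start: pos=(-7,1), heading=180, pen down
LT 7: heading 180 -> 187
LT 150: heading 187 -> 337
FD 10: (-7,1) -> (2.205,-2.907) [heading=337, draw]
FD 17: (2.205,-2.907) -> (17.854,-9.55) [heading=337, draw]
RT 180: heading 337 -> 157
Final: pos=(17.854,-9.55), heading=157, 2 segment(s) drawn

Segment endpoints: x in {-7, 2.205, 17.854}, y in {-9.55, -2.907, 1}
xmin=-7, ymin=-9.55, xmax=17.854, ymax=1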